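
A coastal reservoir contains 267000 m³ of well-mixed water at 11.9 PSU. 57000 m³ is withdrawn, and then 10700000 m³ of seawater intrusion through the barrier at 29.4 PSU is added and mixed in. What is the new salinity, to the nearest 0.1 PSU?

29.1 PSU

Remaining after removal: 210,000 m³ at 11.9 PSU (salt = 2,499,000)
After addition: salt = 2,499,000 + 10,700,000×29.4 = 317,079,000; volume = 10,910,000 m³
S = 317,079,000 / 10,910,000 = 29.0632 PSU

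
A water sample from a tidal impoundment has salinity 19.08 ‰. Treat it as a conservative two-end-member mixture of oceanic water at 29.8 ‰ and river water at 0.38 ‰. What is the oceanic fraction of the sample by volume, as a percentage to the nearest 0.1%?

63.6%

Let g be the oceanic fraction. Salt balance per unit volume:
g×29.8 + (1−g)×0.38 = 19.08
g = (19.08 − 0.38) / (29.8 − 0.38) = 18.7/29.42 = 0.6356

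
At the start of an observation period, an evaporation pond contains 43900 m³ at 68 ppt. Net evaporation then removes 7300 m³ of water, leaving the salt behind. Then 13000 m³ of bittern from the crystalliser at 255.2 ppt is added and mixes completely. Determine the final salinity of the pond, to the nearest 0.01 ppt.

127.07 ppt

After evaporation: salt = 43,900×68 = 2,985,200; volume = 43,900 − 7,300 = 36,600 m³
After mixing: salt = 2,985,200 + 13,000×255.2 = 6,302,800; volume = 36,600 + 13,000 = 49,600 m³
S = 6,302,800 / 49,600 = 127.0726 ppt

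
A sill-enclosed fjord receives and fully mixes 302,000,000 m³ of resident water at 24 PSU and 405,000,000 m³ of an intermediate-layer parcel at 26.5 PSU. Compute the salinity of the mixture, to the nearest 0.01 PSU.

Salt balance:
salt = 302,000,000×24 + 405,000,000×26.5 = 7,248,000,000 + 10,732,500,000 = 17,980,500,000
volume = 302,000,000 + 405,000,000 = 707,000,000 m³
S = 17,980,500,000 / 707,000,000 = 25.4321 PSU

25.43 PSU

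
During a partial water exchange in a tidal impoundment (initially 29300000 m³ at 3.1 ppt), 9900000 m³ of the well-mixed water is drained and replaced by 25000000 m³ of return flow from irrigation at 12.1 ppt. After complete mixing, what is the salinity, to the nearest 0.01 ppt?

8.17 ppt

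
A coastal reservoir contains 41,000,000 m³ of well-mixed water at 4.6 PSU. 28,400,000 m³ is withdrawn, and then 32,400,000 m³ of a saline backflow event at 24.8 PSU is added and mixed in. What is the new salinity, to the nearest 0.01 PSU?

Remaining after removal: 12,600,000 m³ at 4.6 PSU (salt = 57,960,000)
After addition: salt = 57,960,000 + 32,400,000×24.8 = 861,480,000; volume = 45,000,000 m³
S = 861,480,000 / 45,000,000 = 19.144 PSU

19.14 PSU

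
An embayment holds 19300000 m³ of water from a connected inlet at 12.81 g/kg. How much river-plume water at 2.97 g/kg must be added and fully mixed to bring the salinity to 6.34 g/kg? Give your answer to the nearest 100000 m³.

Salt balance: 19,300,000×12.81 + V×2.97 = (19,300,000+V)×6.34
247,233,000 + 2.97V = 122,362,000 + 6.34V
124,871,000 = 3.37V
V = 37,053,709.2 m³

37100000 m³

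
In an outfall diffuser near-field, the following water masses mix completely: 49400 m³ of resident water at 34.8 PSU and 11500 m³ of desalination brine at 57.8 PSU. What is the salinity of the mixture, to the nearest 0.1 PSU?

Mass of salt is conserved:
salt = 49,400×34.8 + 11,500×57.8 = 1,719,120 + 664,700 = 2,383,820
volume = 49,400 + 11,500 = 60,900 m³
S = 2,383,820 / 60,900 = 39.143 PSU

39.1 PSU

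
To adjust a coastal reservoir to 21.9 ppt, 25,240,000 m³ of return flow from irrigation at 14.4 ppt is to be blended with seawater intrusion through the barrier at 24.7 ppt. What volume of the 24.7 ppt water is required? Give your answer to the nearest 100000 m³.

67600000 m³

Salt balance: 25,240,000×14.4 + V×24.7 = (25,240,000+V)×21.9
363,456,000 + 24.7V = 552,756,000 + 21.9V
189,300,000 = 2.8V
V = 67,607,142.86 m³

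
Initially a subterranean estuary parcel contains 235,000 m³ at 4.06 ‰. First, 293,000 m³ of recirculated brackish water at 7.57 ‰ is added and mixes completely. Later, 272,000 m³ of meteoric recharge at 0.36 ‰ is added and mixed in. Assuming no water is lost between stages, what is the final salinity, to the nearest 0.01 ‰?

4.09 ‰

Total salt / total volume:
Initial salt = 235,000×4.06 = 954,100
After stage 1: salt = 954,100 + 293,000×7.57 = 3,172,110; volume = 528,000 m³; S = 6.008 ‰
After stage 2: salt = 3,172,110 + 272,000×0.36 = 3,270,030; volume = 800,000 m³
S = 3,270,030 / 800,000 = 4.0875 ‰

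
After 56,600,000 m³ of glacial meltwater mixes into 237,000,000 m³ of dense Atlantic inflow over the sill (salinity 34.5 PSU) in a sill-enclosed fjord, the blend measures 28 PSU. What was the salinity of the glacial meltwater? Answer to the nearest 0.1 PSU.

0.8 PSU

Salt balance: 237,000,000×34.5 + 56,600,000×S = 293,600,000×28
8,176,500,000 + 56,600,000·S = 8,220,800,000
S = (8,220,800,000 − 8,176,500,000) / 56,600,000 = 0.7827 PSU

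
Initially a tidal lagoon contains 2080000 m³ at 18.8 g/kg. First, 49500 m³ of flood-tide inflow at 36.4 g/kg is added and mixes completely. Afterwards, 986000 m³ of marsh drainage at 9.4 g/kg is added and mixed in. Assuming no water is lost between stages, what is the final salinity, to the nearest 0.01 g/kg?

Salt balance:
Initial salt = 2,080,000×18.8 = 39,104,000
After stage 1: salt = 39,104,000 + 49,500×36.4 = 40,905,800; volume = 2,129,500 m³; S = 19.209 g/kg
After stage 2: salt = 40,905,800 + 986,000×9.4 = 50,174,200; volume = 3,115,500 m³
S = 50,174,200 / 3,115,500 = 16.1047 g/kg

16.10 g/kg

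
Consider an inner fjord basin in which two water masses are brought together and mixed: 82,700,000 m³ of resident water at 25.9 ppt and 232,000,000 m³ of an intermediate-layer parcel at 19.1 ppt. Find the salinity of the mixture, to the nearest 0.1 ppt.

20.9 ppt

Mass of salt is conserved:
salt = 82,700,000×25.9 + 232,000,000×19.1 = 2,141,930,000 + 4,431,200,000 = 6,573,130,000
volume = 82,700,000 + 232,000,000 = 314,700,000 m³
S = 6,573,130,000 / 314,700,000 = 20.887 ppt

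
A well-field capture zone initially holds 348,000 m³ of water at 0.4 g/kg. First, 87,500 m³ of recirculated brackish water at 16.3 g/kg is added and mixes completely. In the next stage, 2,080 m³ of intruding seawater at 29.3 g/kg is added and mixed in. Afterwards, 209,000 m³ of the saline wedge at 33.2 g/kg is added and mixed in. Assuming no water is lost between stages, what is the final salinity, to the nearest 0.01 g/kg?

13.25 g/kg

Conserving salt mass:
Initial salt = 348,000×0.4 = 139,200
After stage 1: salt = 139,200 + 87,500×16.3 = 1,565,450; volume = 435,500 m³; S = 3.595 g/kg
After stage 2: salt = 1,565,450 + 2,080×29.3 = 1,626,394; volume = 437,580 m³; S = 3.717 g/kg
After stage 3: salt = 1,626,394 + 209,000×33.2 = 8,565,194; volume = 646,580 m³
S = 8,565,194 / 646,580 = 13.2469 g/kg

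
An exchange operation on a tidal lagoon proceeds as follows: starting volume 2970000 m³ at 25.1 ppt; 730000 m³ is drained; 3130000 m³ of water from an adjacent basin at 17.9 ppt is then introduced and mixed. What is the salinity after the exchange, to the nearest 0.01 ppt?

20.90 ppt

Remaining after removal: 2,240,000 m³ at 25.1 ppt (salt = 56,224,000)
After addition: salt = 56,224,000 + 3,130,000×17.9 = 112,251,000; volume = 5,370,000 m³
S = 112,251,000 / 5,370,000 = 20.9034 ppt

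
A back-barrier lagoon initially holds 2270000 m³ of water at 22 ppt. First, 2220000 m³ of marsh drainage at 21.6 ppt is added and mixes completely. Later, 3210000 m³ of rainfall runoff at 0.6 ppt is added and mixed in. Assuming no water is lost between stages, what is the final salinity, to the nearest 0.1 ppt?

13.0 ppt

Conserving salt mass:
Initial salt = 2,270,000×22 = 49,940,000
After stage 1: salt = 49,940,000 + 2,220,000×21.6 = 97,892,000; volume = 4,490,000 m³; S = 21.802 ppt
After stage 2: salt = 97,892,000 + 3,210,000×0.6 = 99,818,000; volume = 7,700,000 m³
S = 99,818,000 / 7,700,000 = 12.9634 ppt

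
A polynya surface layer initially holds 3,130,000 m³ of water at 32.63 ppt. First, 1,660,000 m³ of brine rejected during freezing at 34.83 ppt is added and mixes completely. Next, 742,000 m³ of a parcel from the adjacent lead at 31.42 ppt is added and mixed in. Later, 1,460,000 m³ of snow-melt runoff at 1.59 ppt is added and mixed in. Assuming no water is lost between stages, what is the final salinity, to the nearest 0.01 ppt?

26.54 ppt

Mass of salt is conserved:
Initial salt = 3,130,000×32.63 = 102,131,900
After stage 1: salt = 102,131,900 + 1,660,000×34.83 = 159,949,700; volume = 4,790,000 m³; S = 33.392 ppt
After stage 2: salt = 159,949,700 + 742,000×31.42 = 183,263,340; volume = 5,532,000 m³; S = 33.128 ppt
After stage 3: salt = 183,263,340 + 1,460,000×1.59 = 185,584,740; volume = 6,992,000 m³
S = 185,584,740 / 6,992,000 = 26.5424 ppt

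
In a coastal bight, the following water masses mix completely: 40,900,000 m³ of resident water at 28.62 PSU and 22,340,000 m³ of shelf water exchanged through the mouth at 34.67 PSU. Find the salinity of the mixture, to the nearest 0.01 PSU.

30.76 PSU

Conserving salt mass:
salt = 40,900,000×28.62 + 22,340,000×34.67 = 1,170,558,000 + 774,527,800 = 1,945,085,800
volume = 40,900,000 + 22,340,000 = 63,240,000 m³
S = 1,945,085,800 / 63,240,000 = 30.7572 PSU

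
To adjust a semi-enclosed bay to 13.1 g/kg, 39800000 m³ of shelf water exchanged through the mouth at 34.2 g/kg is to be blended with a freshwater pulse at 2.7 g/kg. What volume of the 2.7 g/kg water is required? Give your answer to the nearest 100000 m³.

80700000 m³

Salt balance: 39,800,000×34.2 + V×2.7 = (39,800,000+V)×13.1
1,361,160,000 + 2.7V = 521,380,000 + 13.1V
839,780,000 = 10.4V
V = 80,748,076.92 m³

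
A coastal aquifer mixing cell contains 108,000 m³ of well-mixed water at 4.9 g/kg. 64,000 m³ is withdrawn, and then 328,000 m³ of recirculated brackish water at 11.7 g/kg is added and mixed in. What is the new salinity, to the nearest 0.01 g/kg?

10.90 g/kg

Remaining after removal: 44,000 m³ at 4.9 g/kg (salt = 215,600)
After addition: salt = 215,600 + 328,000×11.7 = 4,053,200; volume = 372,000 m³
S = 4,053,200 / 372,000 = 10.8957 g/kg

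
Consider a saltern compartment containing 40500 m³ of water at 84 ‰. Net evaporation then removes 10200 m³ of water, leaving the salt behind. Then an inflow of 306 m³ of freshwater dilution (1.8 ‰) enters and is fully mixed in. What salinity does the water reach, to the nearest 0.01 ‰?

After evaporation: salt = 40,500×84 = 3,402,000; volume = 40,500 − 10,200 = 30,300 m³
After mixing: salt = 3,402,000 + 306×1.8 = 3,402,550.8; volume = 30,300 + 306 = 30,606 m³
S = 3,402,550.8 / 30,606 = 111.1727 ‰

111.17 ‰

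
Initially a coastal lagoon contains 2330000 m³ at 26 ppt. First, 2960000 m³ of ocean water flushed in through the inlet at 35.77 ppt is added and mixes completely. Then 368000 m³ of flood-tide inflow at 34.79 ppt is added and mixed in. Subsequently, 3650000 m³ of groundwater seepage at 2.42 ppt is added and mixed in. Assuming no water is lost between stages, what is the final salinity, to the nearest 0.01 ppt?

By conservation of dissolved salt,
Initial salt = 2,330,000×26 = 60,580,000
After stage 1: salt = 60,580,000 + 2,960,000×35.77 = 166,459,200; volume = 5,290,000 m³; S = 31.467 ppt
After stage 2: salt = 166,459,200 + 368,000×34.79 = 179,261,920; volume = 5,658,000 m³; S = 31.683 ppt
After stage 3: salt = 179,261,920 + 3,650,000×2.42 = 188,094,920; volume = 9,308,000 m³
S = 188,094,920 / 9,308,000 = 20.2079 ppt

20.21 ppt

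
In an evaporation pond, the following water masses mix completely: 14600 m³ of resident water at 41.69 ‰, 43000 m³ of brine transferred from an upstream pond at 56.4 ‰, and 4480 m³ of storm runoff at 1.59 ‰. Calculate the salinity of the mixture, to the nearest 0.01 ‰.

Mass of salt is conserved:
salt = 14,600×41.69 + 43,000×56.4 + 4,480×1.59 = 608,674 + 2,425,200 + 7,123.2 = 3,040,997.2
volume = 14,600 + 43,000 + 4,480 = 62,080 m³
S = 3,040,997.2 / 62,080 = 48.9851 ‰

48.99 ‰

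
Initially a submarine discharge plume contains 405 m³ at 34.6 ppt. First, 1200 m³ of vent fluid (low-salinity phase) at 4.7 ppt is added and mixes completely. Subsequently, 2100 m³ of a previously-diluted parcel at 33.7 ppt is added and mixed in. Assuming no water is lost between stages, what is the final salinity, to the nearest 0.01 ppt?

Mass of salt is conserved:
Initial salt = 405×34.6 = 14,013
After stage 1: salt = 14,013 + 1,200×4.7 = 19,653; volume = 1,605 m³; S = 12.245 ppt
After stage 2: salt = 19,653 + 2,100×33.7 = 90,423; volume = 3,705 m³
S = 90,423 / 3,705 = 24.4057 ppt

24.41 ppt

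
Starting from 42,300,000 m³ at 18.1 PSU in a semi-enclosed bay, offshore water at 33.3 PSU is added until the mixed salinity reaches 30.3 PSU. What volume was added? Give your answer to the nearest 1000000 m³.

Salt balance: 42,300,000×18.1 + V×33.3 = (42,300,000+V)×30.3
765,630,000 + 33.3V = 1,281,690,000 + 30.3V
516,060,000 = 3V
V = 172,020,000 m³

172000000 m³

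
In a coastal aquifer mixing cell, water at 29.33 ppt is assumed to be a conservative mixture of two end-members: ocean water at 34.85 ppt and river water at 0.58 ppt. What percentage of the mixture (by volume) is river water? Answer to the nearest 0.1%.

16.1%

Let f be the freshwater fraction. Salt balance per unit volume:
f×0.58 + (1−f)×34.85 = 29.33
f = (34.85 − 29.33) / (34.85 − 0.58) = 5.52/34.27 = 0.1611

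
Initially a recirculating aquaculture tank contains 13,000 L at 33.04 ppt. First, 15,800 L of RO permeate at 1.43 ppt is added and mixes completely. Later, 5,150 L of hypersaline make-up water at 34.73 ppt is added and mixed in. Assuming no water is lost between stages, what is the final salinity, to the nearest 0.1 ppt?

Salt balance:
Initial salt = 13,000×33.04 = 429,520
After stage 1: salt = 429,520 + 15,800×1.43 = 452,114; volume = 28,800 L; S = 15.698 ppt
After stage 2: salt = 452,114 + 5,150×34.73 = 630,973.5; volume = 33,950 L
S = 630,973.5 / 33,950 = 18.5854 ppt

18.6 ppt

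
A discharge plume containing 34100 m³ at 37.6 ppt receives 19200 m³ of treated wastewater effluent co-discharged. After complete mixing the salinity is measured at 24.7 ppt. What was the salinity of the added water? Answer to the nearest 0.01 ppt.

Salt balance: 34,100×37.6 + 19,200×S = 53,300×24.7
1,282,160 + 19,200·S = 1,316,510
S = (1,316,510 − 1,282,160) / 19,200 = 1.7891 ppt

1.79 ppt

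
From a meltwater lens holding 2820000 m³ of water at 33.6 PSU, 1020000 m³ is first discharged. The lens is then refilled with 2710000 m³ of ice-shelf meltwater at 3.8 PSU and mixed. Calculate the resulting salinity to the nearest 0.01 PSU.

Remaining after removal: 1,800,000 m³ at 33.6 PSU (salt = 60,480,000)
After addition: salt = 60,480,000 + 2,710,000×3.8 = 70,778,000; volume = 4,510,000 m³
S = 70,778,000 / 4,510,000 = 15.6936 PSU

15.69 PSU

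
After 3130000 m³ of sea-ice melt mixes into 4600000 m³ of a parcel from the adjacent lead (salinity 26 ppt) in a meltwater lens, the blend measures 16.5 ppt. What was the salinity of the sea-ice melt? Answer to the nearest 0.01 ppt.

2.54 ppt

Salt balance: 4,600,000×26 + 3,130,000×S = 7,730,000×16.5
119,600,000 + 3,130,000·S = 127,545,000
S = (127,545,000 − 119,600,000) / 3,130,000 = 2.5383 ppt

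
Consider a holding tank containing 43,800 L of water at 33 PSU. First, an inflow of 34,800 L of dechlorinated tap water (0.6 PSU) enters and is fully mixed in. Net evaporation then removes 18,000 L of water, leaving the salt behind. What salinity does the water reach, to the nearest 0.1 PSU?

After mixing: salt = 43,800×33 + 34,800×0.6 = 1,466,280; volume = 78,600 L
After evaporation: salt unchanged = 1,466,280; volume = 78,600 − 18,000 = 60,600 L
S = 1,466,280 / 60,600 = 24.196 PSU

24.2 PSU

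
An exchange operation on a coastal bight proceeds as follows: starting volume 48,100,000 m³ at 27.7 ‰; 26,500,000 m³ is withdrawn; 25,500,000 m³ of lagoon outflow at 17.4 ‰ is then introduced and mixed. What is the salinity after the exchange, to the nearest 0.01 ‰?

Remaining after removal: 21,600,000 m³ at 27.7 ‰ (salt = 598,320,000)
After addition: salt = 598,320,000 + 25,500,000×17.4 = 1,042,020,000; volume = 47,100,000 m³
S = 1,042,020,000 / 47,100,000 = 22.1236 ‰

22.12 ‰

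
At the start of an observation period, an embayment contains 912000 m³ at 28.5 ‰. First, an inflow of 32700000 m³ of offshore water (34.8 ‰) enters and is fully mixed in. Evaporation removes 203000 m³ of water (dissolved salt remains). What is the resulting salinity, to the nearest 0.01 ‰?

34.84 ‰

After mixing: salt = 912,000×28.5 + 32,700,000×34.8 = 1,163,952,000; volume = 33,612,000 m³
After evaporation: salt unchanged = 1,163,952,000; volume = 33,612,000 − 203,000 = 33,409,000 m³
S = 1,163,952,000 / 33,409,000 = 34.8395 ‰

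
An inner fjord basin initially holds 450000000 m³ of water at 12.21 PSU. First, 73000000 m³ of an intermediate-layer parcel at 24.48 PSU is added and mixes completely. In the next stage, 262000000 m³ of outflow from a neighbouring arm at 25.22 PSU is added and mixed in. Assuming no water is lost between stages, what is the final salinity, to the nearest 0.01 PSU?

Total salt / total volume:
Initial salt = 450,000,000×12.21 = 5,494,500,000
After stage 1: salt = 5,494,500,000 + 73,000,000×24.48 = 7,281,540,000; volume = 523,000,000 m³; S = 13.923 PSU
After stage 2: salt = 7,281,540,000 + 262,000,000×25.22 = 13,889,180,000; volume = 785,000,000 m³
S = 13,889,180,000 / 785,000,000 = 17.6932 PSU

17.69 PSU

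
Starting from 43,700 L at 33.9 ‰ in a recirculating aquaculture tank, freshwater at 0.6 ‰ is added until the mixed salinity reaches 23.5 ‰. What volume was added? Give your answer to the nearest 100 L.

19800 L

Salt balance: 43,700×33.9 + V×0.6 = (43,700+V)×23.5
1,481,430 + 0.6V = 1,026,950 + 23.5V
454,480 = 22.9V
V = 19,846.29 L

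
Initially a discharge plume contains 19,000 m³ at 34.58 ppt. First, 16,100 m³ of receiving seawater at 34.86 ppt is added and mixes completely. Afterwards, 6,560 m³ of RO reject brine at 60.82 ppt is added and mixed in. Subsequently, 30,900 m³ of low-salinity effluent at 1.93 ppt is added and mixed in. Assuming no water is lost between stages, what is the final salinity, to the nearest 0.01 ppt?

23.11 ppt

By conservation of dissolved salt,
Initial salt = 19,000×34.58 = 657,020
After stage 1: salt = 657,020 + 16,100×34.86 = 1,218,266; volume = 35,100 m³; S = 34.708 ppt
After stage 2: salt = 1,218,266 + 6,560×60.82 = 1,617,245.2; volume = 41,660 m³; S = 38.82 ppt
After stage 3: salt = 1,617,245.2 + 30,900×1.93 = 1,676,882.2; volume = 72,560 m³
S = 1,676,882.2 / 72,560 = 23.1103 ppt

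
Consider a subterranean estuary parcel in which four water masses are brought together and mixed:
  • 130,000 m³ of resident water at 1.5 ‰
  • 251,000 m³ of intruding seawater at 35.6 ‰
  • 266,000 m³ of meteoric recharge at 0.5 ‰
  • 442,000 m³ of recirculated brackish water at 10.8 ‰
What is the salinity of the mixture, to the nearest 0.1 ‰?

12.9 ‰

Weighted by volume,
salt = 130,000×1.5 + 251,000×35.6 + 266,000×0.5 + 442,000×10.8 = 195,000 + 8,935,600 + 133,000 + 4,773,600 = 14,037,200
volume = 130,000 + 251,000 + 266,000 + 442,000 = 1,089,000 m³
S = 14,037,200 / 1,089,000 = 12.89 ‰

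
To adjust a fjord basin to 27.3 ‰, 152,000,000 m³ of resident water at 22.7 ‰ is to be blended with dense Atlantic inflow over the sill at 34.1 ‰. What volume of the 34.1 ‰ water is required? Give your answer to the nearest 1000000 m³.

103000000 m³

Salt balance: 152,000,000×22.7 + V×34.1 = (152,000,000+V)×27.3
3,450,400,000 + 34.1V = 4,149,600,000 + 27.3V
699,200,000 = 6.8V
V = 102,823,529.41 m³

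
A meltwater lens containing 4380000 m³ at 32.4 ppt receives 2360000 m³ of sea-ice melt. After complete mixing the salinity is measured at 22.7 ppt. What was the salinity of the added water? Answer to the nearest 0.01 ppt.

4.70 ppt

Salt balance: 4,380,000×32.4 + 2,360,000×S = 6,740,000×22.7
141,912,000 + 2,360,000·S = 152,998,000
S = (152,998,000 − 141,912,000) / 2,360,000 = 4.6975 ppt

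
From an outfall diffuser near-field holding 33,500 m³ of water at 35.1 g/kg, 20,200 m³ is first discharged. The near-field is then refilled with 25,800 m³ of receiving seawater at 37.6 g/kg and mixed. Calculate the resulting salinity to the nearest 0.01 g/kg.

36.75 g/kg

Remaining after removal: 13,300 m³ at 35.1 g/kg (salt = 466,830)
After addition: salt = 466,830 + 25,800×37.6 = 1,436,910; volume = 39,100 m³
S = 1,436,910 / 39,100 = 36.7496 g/kg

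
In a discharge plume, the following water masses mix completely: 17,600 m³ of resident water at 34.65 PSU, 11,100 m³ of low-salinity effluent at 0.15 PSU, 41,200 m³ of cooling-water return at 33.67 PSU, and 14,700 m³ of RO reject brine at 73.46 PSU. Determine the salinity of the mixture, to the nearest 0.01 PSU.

36.39 PSU

Total salt / total volume:
salt = 17,600×34.65 + 11,100×0.15 + 41,200×33.67 + 14,700×73.46 = 609,840 + 1,665 + 1,387,204 + 1,079,862 = 3,078,571
volume = 17,600 + 11,100 + 41,200 + 14,700 = 84,600 m³
S = 3,078,571 / 84,600 = 36.3897 PSU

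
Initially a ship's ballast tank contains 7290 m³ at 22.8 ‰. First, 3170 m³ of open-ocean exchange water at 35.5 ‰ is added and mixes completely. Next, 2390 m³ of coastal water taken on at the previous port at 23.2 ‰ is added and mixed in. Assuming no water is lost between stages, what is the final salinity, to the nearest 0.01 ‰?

Weighted by volume,
Initial salt = 7,290×22.8 = 166,212
After stage 1: salt = 166,212 + 3,170×35.5 = 278,747; volume = 10,460 m³; S = 26.649 ‰
After stage 2: salt = 278,747 + 2,390×23.2 = 334,195; volume = 12,850 m³
S = 334,195 / 12,850 = 26.0074 ‰

26.01 ‰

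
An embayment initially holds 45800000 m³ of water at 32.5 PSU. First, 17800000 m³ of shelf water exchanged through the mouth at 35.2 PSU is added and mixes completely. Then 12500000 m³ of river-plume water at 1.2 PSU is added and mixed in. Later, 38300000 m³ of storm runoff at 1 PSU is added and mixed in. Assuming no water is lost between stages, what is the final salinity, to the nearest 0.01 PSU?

18.95 PSU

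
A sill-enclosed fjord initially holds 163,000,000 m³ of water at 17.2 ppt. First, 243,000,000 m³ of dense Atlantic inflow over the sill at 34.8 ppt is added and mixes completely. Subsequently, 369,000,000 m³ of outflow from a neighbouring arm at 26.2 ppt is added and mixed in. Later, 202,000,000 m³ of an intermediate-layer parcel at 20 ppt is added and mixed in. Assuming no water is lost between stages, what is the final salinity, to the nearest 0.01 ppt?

25.56 ppt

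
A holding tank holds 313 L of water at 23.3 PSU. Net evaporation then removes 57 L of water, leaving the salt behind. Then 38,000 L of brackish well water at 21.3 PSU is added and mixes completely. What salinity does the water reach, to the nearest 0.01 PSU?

21.35 PSU

After evaporation: salt = 313×23.3 = 7,292.9; volume = 313 − 57 = 256 L
After mixing: salt = 7,292.9 + 38,000×21.3 = 816,692.9; volume = 256 + 38,000 = 38,256 L
S = 816,692.9 / 38,256 = 21.3481 PSU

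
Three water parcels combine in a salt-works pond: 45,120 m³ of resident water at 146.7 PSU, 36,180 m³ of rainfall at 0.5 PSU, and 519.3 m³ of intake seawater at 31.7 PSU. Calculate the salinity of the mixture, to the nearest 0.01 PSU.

Total salt / total volume:
salt = 45,120×146.7 + 36,180×0.5 + 519.3×31.7 = 6,619,104 + 18,090 + 16,461.81 = 6,653,655.81
volume = 45,120 + 36,180 + 519.3 = 81,819.3 m³
S = 6,653,655.81 / 81,819.3 = 81.3213 PSU

81.32 PSU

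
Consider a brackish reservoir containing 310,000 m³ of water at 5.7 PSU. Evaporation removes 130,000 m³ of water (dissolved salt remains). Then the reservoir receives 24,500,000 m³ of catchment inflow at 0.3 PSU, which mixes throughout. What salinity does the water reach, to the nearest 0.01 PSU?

After evaporation: salt = 310,000×5.7 = 1,767,000; volume = 310,000 − 130,000 = 180,000 m³
After mixing: salt = 1,767,000 + 24,500,000×0.3 = 9,117,000; volume = 180,000 + 24,500,000 = 24,680,000 m³
S = 9,117,000 / 24,680,000 = 0.3694 PSU

0.37 PSU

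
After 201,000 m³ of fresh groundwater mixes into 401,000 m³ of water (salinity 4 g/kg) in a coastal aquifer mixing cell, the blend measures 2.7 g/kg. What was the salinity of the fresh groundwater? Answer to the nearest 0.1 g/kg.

0.1 g/kg

Salt balance: 401,000×4 + 201,000×S = 602,000×2.7
1,604,000 + 201,000·S = 1,625,400
S = (1,625,400 − 1,604,000) / 201,000 = 0.1065 g/kg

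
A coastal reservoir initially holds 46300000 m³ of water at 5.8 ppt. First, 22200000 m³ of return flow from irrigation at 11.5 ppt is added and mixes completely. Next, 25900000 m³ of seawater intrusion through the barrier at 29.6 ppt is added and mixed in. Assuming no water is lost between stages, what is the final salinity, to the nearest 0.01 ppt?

13.67 ppt

By conservation of dissolved salt,
Initial salt = 46,300,000×5.8 = 268,540,000
After stage 1: salt = 268,540,000 + 22,200,000×11.5 = 523,840,000; volume = 68,500,000 m³; S = 7.647 ppt
After stage 2: salt = 523,840,000 + 25,900,000×29.6 = 1,290,480,000; volume = 94,400,000 m³
S = 1,290,480,000 / 94,400,000 = 13.6703 ppt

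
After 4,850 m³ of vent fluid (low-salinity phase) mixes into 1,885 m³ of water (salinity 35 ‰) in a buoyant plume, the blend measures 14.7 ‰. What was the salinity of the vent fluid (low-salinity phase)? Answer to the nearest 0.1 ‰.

Salt balance: 1,885×35 + 4,850×S = 6,735×14.7
65,975 + 4,850·S = 99,004.5
S = (99,004.5 − 65,975) / 4,850 = 6.8102 ‰

6.8 ‰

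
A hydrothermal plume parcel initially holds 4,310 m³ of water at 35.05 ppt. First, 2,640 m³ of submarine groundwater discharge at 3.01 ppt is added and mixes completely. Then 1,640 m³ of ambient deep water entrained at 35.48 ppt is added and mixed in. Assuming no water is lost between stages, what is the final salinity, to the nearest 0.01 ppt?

25.29 ppt

Conserving salt mass:
Initial salt = 4,310×35.05 = 151,065.5
After stage 1: salt = 151,065.5 + 2,640×3.01 = 159,011.9; volume = 6,950 m³; S = 22.879 ppt
After stage 2: salt = 159,011.9 + 1,640×35.48 = 217,199.1; volume = 8,590 m³
S = 217,199.1 / 8,590 = 25.2851 ppt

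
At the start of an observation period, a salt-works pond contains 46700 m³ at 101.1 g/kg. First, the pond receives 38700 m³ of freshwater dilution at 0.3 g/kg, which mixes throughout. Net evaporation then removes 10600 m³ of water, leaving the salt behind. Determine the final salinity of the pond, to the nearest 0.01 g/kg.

63.28 g/kg

After mixing: salt = 46,700×101.1 + 38,700×0.3 = 4,732,980; volume = 85,400 m³
After evaporation: salt unchanged = 4,732,980; volume = 85,400 − 10,600 = 74,800 m³
S = 4,732,980 / 74,800 = 63.2751 g/kg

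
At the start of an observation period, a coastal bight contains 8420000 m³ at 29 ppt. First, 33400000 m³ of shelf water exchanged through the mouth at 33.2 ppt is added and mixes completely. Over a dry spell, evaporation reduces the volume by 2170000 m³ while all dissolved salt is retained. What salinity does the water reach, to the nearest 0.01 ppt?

34.13 ppt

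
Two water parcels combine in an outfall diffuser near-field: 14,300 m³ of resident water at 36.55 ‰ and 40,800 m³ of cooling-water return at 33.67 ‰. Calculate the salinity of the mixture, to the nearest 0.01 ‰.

Weighted by volume,
salt = 14,300×36.55 + 40,800×33.67 = 522,665 + 1,373,736 = 1,896,401
volume = 14,300 + 40,800 = 55,100 m³
S = 1,896,401 / 55,100 = 34.4174 ‰

34.42 ‰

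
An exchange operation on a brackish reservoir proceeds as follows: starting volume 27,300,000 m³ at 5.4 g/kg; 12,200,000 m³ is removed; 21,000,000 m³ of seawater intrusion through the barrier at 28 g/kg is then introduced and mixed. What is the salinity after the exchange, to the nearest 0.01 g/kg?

18.55 g/kg

Remaining after removal: 15,100,000 m³ at 5.4 g/kg (salt = 81,540,000)
After addition: salt = 81,540,000 + 21,000,000×28 = 669,540,000; volume = 36,100,000 m³
S = 669,540,000 / 36,100,000 = 18.5468 g/kg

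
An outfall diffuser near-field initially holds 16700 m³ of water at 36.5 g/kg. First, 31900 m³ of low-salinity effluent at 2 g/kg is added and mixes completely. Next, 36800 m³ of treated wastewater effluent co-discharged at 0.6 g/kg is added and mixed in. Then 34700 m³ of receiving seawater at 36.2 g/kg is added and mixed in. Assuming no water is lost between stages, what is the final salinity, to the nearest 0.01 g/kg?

16.25 g/kg

Total salt / total volume:
Initial salt = 16,700×36.5 = 609,550
After stage 1: salt = 609,550 + 31,900×2 = 673,350; volume = 48,600 m³; S = 13.855 g/kg
After stage 2: salt = 673,350 + 36,800×0.6 = 695,430; volume = 85,400 m³; S = 8.143 g/kg
After stage 3: salt = 695,430 + 34,700×36.2 = 1,951,570; volume = 120,100 m³
S = 1,951,570 / 120,100 = 16.2495 g/kg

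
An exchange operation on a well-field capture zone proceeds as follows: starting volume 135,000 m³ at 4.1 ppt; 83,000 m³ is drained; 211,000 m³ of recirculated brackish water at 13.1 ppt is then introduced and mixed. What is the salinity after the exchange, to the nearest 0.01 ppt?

11.32 ppt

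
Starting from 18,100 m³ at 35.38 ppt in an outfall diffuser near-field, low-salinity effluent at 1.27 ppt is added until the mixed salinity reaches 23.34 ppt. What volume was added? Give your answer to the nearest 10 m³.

9870 m³

Salt balance: 18,100×35.38 + V×1.27 = (18,100+V)×23.34
640,378 + 1.27V = 422,454 + 23.34V
217,924 = 22.07V
V = 9,874.22 m³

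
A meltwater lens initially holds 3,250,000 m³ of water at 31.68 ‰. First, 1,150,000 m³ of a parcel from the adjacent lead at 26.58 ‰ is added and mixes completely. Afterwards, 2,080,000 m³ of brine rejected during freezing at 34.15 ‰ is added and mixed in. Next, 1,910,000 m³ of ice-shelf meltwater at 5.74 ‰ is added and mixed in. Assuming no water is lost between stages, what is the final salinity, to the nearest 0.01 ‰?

25.69 ‰

Total salt / total volume:
Initial salt = 3,250,000×31.68 = 102,960,000
After stage 1: salt = 102,960,000 + 1,150,000×26.58 = 133,527,000; volume = 4,400,000 m³; S = 30.347 ‰
After stage 2: salt = 133,527,000 + 2,080,000×34.15 = 204,559,000; volume = 6,480,000 m³; S = 31.568 ‰
After stage 3: salt = 204,559,000 + 1,910,000×5.74 = 215,522,400; volume = 8,390,000 m³
S = 215,522,400 / 8,390,000 = 25.688 ‰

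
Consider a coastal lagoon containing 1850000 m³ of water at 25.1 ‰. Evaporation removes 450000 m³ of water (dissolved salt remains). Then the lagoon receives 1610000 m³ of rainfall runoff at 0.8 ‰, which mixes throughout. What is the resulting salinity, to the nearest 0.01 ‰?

After evaporation: salt = 1,850,000×25.1 = 46,435,000; volume = 1,850,000 − 450,000 = 1,400,000 m³
After mixing: salt = 46,435,000 + 1,610,000×0.8 = 47,723,000; volume = 1,400,000 + 1,610,000 = 3,010,000 m³
S = 47,723,000 / 3,010,000 = 15.8548 ‰

15.85 ‰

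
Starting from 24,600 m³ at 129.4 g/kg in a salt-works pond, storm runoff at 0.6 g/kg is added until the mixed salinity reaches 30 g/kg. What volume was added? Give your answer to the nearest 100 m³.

83200 m³

Salt balance: 24,600×129.4 + V×0.6 = (24,600+V)×30
3,183,240 + 0.6V = 738,000 + 30V
2,445,240 = 29.4V
V = 83,171.43 m³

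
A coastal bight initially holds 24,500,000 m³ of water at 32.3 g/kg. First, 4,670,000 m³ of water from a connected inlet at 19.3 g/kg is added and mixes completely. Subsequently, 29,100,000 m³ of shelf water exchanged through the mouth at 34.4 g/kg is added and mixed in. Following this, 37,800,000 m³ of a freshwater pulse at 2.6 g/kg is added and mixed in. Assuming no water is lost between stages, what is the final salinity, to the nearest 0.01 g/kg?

20.62 g/kg

Weighted by volume,
Initial salt = 24,500,000×32.3 = 791,350,000
After stage 1: salt = 791,350,000 + 4,670,000×19.3 = 881,481,000; volume = 29,170,000 m³; S = 30.219 g/kg
After stage 2: salt = 881,481,000 + 29,100,000×34.4 = 1,882,521,000; volume = 58,270,000 m³; S = 32.307 g/kg
After stage 3: salt = 1,882,521,000 + 37,800,000×2.6 = 1,980,801,000; volume = 96,070,000 m³
S = 1,980,801,000 / 96,070,000 = 20.6183 g/kg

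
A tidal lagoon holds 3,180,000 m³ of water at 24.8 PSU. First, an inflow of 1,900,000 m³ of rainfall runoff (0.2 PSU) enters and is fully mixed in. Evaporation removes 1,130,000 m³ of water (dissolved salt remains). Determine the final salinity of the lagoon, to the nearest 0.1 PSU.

After mixing: salt = 3,180,000×24.8 + 1,900,000×0.2 = 79,244,000; volume = 5,080,000 m³
After evaporation: salt unchanged = 79,244,000; volume = 5,080,000 − 1,130,000 = 3,950,000 m³
S = 79,244,000 / 3,950,000 = 20.0618 PSU

20.1 PSU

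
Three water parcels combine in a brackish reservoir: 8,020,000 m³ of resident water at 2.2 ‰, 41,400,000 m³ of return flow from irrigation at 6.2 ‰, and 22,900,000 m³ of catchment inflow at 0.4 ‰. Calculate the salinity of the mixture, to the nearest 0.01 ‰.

3.92 ‰

Salt balance:
salt = 8,020,000×2.2 + 41,400,000×6.2 + 22,900,000×0.4 = 17,644,000 + 256,680,000 + 9,160,000 = 283,484,000
volume = 8,020,000 + 41,400,000 + 22,900,000 = 72,320,000 m³
S = 283,484,000 / 72,320,000 = 3.9199 ‰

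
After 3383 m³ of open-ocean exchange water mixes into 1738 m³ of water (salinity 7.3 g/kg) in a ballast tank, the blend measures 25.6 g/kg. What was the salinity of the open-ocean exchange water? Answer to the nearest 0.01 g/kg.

35.00 g/kg

Salt balance: 1,738×7.3 + 3,383×S = 5,121×25.6
12,687.4 + 3,383·S = 131,097.6
S = (131,097.6 − 12,687.4) / 3,383 = 35.0015 g/kg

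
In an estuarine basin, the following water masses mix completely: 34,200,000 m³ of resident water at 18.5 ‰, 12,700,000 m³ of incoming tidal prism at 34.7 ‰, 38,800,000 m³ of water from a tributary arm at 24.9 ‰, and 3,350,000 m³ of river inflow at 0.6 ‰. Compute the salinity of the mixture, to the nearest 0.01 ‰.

22.93 ‰

By conservation of dissolved salt,
salt = 34,200,000×18.5 + 12,700,000×34.7 + 38,800,000×24.9 + 3,350,000×0.6 = 632,700,000 + 440,690,000 + 966,120,000 + 2,010,000 = 2,041,520,000
volume = 34,200,000 + 12,700,000 + 38,800,000 + 3,350,000 = 89,050,000 m³
S = 2,041,520,000 / 89,050,000 = 22.9255 ‰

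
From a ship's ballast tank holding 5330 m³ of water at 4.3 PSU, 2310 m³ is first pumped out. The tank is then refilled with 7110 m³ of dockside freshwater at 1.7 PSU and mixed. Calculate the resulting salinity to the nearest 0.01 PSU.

Remaining after removal: 3,020 m³ at 4.3 PSU (salt = 12,986)
After addition: salt = 12,986 + 7,110×1.7 = 25,073; volume = 10,130 m³
S = 25,073 / 10,130 = 2.4751 PSU

2.48 PSU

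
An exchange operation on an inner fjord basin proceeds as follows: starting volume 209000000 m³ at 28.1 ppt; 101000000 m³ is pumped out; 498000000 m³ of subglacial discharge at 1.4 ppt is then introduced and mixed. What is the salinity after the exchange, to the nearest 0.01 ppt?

6.16 ppt

Remaining after removal: 108,000,000 m³ at 28.1 ppt (salt = 3,034,800,000)
After addition: salt = 3,034,800,000 + 498,000,000×1.4 = 3,732,000,000; volume = 606,000,000 m³
S = 3,732,000,000 / 606,000,000 = 6.1584 ppt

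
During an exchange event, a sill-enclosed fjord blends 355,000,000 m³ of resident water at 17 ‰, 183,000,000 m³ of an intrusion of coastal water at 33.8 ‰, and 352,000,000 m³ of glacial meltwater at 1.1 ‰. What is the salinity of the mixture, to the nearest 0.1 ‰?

14.2 ‰

Conserving salt mass:
salt = 355,000,000×17 + 183,000,000×33.8 + 352,000,000×1.1 = 6,035,000,000 + 6,185,400,000 + 387,200,000 = 12,607,600,000
volume = 355,000,000 + 183,000,000 + 352,000,000 = 890,000,000 m³
S = 12,607,600,000 / 890,000,000 = 14.166 ‰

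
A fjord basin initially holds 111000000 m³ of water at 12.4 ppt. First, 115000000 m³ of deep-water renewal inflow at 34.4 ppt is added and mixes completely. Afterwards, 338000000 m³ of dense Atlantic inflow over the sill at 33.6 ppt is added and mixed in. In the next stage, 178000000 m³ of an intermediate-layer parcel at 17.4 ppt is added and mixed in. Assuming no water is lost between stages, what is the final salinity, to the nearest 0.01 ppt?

Weighted by volume,
Initial salt = 111,000,000×12.4 = 1,376,400,000
After stage 1: salt = 1,376,400,000 + 115,000,000×34.4 = 5,332,400,000; volume = 226,000,000 m³; S = 23.595 ppt
After stage 2: salt = 5,332,400,000 + 338,000,000×33.6 = 16,689,200,000; volume = 564,000,000 m³; S = 29.591 ppt
After stage 3: salt = 16,689,200,000 + 178,000,000×17.4 = 19,786,400,000; volume = 742,000,000 m³
S = 19,786,400,000 / 742,000,000 = 26.6663 ppt

26.67 ppt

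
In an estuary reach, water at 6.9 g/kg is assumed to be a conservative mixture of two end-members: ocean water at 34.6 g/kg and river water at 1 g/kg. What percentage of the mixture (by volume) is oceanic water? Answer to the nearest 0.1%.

Let g be the oceanic fraction. Salt balance per unit volume:
g×34.6 + (1−g)×1 = 6.9
g = (6.9 − 1) / (34.6 − 1) = 5.9/33.6 = 0.1756

17.6%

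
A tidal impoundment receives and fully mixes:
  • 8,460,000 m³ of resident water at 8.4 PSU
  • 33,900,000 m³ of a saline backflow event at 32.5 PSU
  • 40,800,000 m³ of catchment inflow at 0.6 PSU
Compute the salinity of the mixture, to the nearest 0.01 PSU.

14.40 PSU

Total salt / total volume:
salt = 8,460,000×8.4 + 33,900,000×32.5 + 40,800,000×0.6 = 71,064,000 + 1,101,750,000 + 24,480,000 = 1,197,294,000
volume = 8,460,000 + 33,900,000 + 40,800,000 = 83,160,000 m³
S = 1,197,294,000 / 83,160,000 = 14.3975 PSU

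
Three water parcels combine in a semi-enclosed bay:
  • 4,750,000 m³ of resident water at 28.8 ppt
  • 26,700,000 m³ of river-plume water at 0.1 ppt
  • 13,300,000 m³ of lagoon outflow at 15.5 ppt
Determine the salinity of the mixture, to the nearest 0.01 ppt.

Total salt / total volume:
salt = 4,750,000×28.8 + 26,700,000×0.1 + 13,300,000×15.5 = 136,800,000 + 2,670,000 + 206,150,000 = 345,620,000
volume = 4,750,000 + 26,700,000 + 13,300,000 = 44,750,000 m³
S = 345,620,000 / 44,750,000 = 7.7234 ppt

7.72 ppt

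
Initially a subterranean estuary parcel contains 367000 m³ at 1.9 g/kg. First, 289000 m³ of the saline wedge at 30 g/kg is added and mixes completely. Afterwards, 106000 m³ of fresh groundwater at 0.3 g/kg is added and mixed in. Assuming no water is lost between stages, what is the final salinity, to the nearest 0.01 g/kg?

12.33 g/kg

Salt balance:
Initial salt = 367,000×1.9 = 697,300
After stage 1: salt = 697,300 + 289,000×30 = 9,367,300; volume = 656,000 m³; S = 14.279 g/kg
After stage 2: salt = 9,367,300 + 106,000×0.3 = 9,399,100; volume = 762,000 m³
S = 9,399,100 / 762,000 = 12.3348 g/kg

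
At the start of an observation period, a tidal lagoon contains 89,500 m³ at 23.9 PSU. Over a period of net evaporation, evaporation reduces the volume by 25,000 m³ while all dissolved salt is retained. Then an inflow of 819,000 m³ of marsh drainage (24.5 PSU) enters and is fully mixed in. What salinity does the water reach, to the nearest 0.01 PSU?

25.13 PSU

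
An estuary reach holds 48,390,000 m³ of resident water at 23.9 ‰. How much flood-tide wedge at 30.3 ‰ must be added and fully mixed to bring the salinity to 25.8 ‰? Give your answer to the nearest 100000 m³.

Salt balance: 48,390,000×23.9 + V×30.3 = (48,390,000+V)×25.8
1,156,521,000 + 30.3V = 1,248,462,000 + 25.8V
91,941,000 = 4.5V
V = 20,431,333.33 m³

20400000 m³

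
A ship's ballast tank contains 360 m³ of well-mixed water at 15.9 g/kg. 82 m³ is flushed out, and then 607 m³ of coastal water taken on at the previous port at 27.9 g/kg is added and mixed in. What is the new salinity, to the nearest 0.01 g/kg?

24.13 g/kg

Remaining after removal: 278 m³ at 15.9 g/kg (salt = 4,420.2)
After addition: salt = 4,420.2 + 607×27.9 = 21,355.5; volume = 885 m³
S = 21,355.5 / 885 = 24.1305 g/kg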